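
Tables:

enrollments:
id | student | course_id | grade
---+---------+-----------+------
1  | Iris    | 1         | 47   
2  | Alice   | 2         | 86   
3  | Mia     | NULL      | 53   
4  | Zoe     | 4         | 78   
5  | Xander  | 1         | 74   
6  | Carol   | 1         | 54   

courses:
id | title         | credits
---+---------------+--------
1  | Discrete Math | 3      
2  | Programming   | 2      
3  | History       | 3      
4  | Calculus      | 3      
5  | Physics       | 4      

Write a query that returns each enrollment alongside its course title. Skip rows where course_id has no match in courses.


INNER JOIN keeps only enrollments rows whose course_id matches an id in courses. Walk through each enrollment:
  - enrollment 1 (Iris): course_id=1 -> matches Discrete Math
  - enrollment 2 (Alice): course_id=2 -> matches Programming
  - enrollment 3 (Mia): course_id=NULL, no match -> dropped
  - enrollment 4 (Zoe): course_id=4 -> matches Calculus
  - enrollment 5 (Xander): course_id=1 -> matches Discrete Math
  - enrollment 6 (Carol): course_id=1 -> matches Discrete Math
So 1 of 6 rows is dropped.

SQL:
SELECT a.student, b.title AS course
FROM enrollments a
INNER JOIN courses b ON a.course_id = b.id

Result:
student | course       
--------+--------------
Iris    | Discrete Math
Alice   | Programming  
Zoe     | Calculus     
Xander  | Discrete Math
Carol   | Discrete Math


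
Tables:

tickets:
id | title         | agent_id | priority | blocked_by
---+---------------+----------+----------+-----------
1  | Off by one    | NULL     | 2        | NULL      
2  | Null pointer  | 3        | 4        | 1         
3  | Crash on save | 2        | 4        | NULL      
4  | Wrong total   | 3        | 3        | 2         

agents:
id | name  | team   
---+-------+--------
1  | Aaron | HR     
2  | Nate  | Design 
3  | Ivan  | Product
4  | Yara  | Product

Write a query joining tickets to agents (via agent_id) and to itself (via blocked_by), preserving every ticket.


Two LEFT JOINs from the same base table tickets: one to agents via agent_id, one to tickets itself via blocked_by. Both are LEFT so every ticket is preserved.
Match against agents:
  - ticket 1 (Off by one): agent_id=NULL, no match -> kept with NULL
  - ticket 2 (Null pointer): agent_id=3 -> matches Ivan
  - ticket 3 (Crash on save): agent_id=2 -> matches Nate
  - ticket 4 (Wrong total): agent_id=3 -> matches Ivan
Match against tickets (self):
  - ticket 1 (Off by one): blocked_by=NULL -> NULL
  - ticket 2 (Null pointer): blocked_by=1 -> Off by one
  - ticket 3 (Crash on save): blocked_by=NULL -> NULL
  - ticket 4 (Wrong total): blocked_by=2 -> Null pointer

SQL:
SELECT a.title, b.name AS agent, c.title AS blocked_by
FROM tickets a
LEFT JOIN agents b ON a.agent_id = b.id
LEFT JOIN tickets c ON a.blocked_by = c.id

Result:
title         | agent | blocked_by  
--------------+-------+-------------
Off by one    | NULL  | NULL        
Null pointer  | Ivan  | Off by one  
Crash on save | Nate  | NULL        
Wrong total   | Ivan  | Null pointer


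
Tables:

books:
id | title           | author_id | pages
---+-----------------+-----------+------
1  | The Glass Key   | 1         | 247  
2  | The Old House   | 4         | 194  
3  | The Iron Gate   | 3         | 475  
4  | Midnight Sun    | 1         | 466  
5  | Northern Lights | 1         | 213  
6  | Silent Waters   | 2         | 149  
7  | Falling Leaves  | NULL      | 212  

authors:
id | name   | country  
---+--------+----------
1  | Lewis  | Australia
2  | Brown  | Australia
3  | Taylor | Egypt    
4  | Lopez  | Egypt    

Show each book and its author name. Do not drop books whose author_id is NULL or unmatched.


LEFT JOIN keeps every row from books (the left table); where author_id has no match in authors, the author columns become NULL. Walk through each book:
  - book 1 (The Glass Key): author_id=1 -> matches Lewis
  - book 2 (The Old House): author_id=4 -> matches Lopez
  - book 3 (The Iron Gate): author_id=3 -> matches Taylor
  - book 4 (Midnight Sun): author_id=1 -> matches Lewis
  - book 5 (Northern Lights): author_id=1 -> matches Lewis
  - book 6 (Silent Waters): author_id=2 -> matches Brown
  - book 7 (Falling Leaves): author_id=NULL, no match -> kept with NULL
All 7 rows appear; 1 has NULL author.

SQL:
SELECT a.title, b.name AS author
FROM books a
LEFT JOIN authors b ON a.author_id = b.id

Result:
title           | author
----------------+-------
The Glass Key   | Lewis 
The Old House   | Lopez 
The Iron Gate   | Taylor
Midnight Sun    | Lewis 
Northern Lights | Lewis 
Silent Waters   | Brown 
Falling Leaves  | NULL  


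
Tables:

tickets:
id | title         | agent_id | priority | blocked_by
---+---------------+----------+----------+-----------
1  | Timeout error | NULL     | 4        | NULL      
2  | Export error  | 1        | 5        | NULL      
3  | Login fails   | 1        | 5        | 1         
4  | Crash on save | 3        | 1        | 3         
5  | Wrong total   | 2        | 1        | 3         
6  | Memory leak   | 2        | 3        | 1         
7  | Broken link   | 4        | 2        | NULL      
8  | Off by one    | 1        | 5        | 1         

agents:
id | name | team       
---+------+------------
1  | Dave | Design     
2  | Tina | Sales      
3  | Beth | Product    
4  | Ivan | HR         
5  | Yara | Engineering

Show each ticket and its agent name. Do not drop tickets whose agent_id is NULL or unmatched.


LEFT JOIN keeps every row from tickets (the left table); where agent_id has no match in agents, the agent columns become NULL. Walk through each ticket:
  - ticket 1 (Timeout error): agent_id=NULL, no match -> kept with NULL
  - ticket 2 (Export error): agent_id=1 -> matches Dave
  - ticket 3 (Login fails): agent_id=1 -> matches Dave
  - ticket 4 (Crash on save): agent_id=3 -> matches Beth
  - ticket 5 (Wrong total): agent_id=2 -> matches Tina
  - ticket 6 (Memory leak): agent_id=2 -> matches Tina
  - ticket 7 (Broken link): agent_id=4 -> matches Ivan
  - ticket 8 (Off by one): agent_id=1 -> matches Dave
All 8 rows appear; 1 has NULL agent.

SQL:
SELECT a.title, b.name AS agent
FROM tickets a
LEFT JOIN agents b ON a.agent_id = b.id

Result:
title         | agent
--------------+------
Timeout error | NULL 
Export error  | Dave 
Login fails   | Dave 
Crash on save | Beth 
Wrong total   | Tina 
Memory leak   | Tina 
Broken link   | Ivan 
Off by one    | Dave 


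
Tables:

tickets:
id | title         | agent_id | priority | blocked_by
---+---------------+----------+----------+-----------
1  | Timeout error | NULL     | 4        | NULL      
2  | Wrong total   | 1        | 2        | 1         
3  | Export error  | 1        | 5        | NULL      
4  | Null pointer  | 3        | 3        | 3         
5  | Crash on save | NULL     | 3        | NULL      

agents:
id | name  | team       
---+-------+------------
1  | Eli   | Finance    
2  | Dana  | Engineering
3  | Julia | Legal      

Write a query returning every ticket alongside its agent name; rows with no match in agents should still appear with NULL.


LEFT JOIN keeps every row from tickets (the left table); where agent_id has no match in agents, the agent columns become NULL. Walk through each ticket:
  - ticket 1 (Timeout error): agent_id=NULL, no match -> kept with NULL
  - ticket 2 (Wrong total): agent_id=1 -> matches Eli
  - ticket 3 (Export error): agent_id=1 -> matches Eli
  - ticket 4 (Null pointer): agent_id=3 -> matches Julia
  - ticket 5 (Crash on save): agent_id=NULL, no match -> kept with NULL
All 5 rows appear; 2 have NULL agent.

SQL:
SELECT a.title, b.name AS agent
FROM tickets a
LEFT JOIN agents b ON a.agent_id = b.id

Result:
title         | agent
--------------+------
Timeout error | NULL 
Wrong total   | Eli  
Export error  | Eli  
Null pointer  | Julia
Crash on save | NULL 


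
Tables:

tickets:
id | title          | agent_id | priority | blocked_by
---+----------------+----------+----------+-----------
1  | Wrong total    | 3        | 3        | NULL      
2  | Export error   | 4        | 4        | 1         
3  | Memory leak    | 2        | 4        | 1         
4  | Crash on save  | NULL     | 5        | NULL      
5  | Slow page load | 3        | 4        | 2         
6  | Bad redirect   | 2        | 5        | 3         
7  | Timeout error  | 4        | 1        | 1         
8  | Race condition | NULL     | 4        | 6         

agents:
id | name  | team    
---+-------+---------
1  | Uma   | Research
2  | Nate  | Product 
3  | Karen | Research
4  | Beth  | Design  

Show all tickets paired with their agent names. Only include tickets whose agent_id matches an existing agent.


INNER JOIN keeps only tickets rows whose agent_id matches an id in agents. Walk through each ticket:
  - ticket 1 (Wrong total): agent_id=3 -> matches Karen
  - ticket 2 (Export error): agent_id=4 -> matches Beth
  - ticket 3 (Memory leak): agent_id=2 -> matches Nate
  - ticket 4 (Crash on save): agent_id=NULL, no match -> dropped
  - ticket 5 (Slow page load): agent_id=3 -> matches Karen
  - ticket 6 (Bad redirect): agent_id=2 -> matches Nate
  - ticket 7 (Timeout error): agent_id=4 -> matches Beth
  - ticket 8 (Race condition): agent_id=NULL, no match -> dropped
So 2 of 8 rows are dropped.

SQL:
SELECT a.title, b.name AS agent
FROM tickets a
INNER JOIN agents b ON a.agent_id = b.id

Result:
title          | agent
---------------+------
Wrong total    | Karen
Export error   | Beth 
Memory leak    | Nate 
Slow page load | Karen
Bad redirect   | Nate 
Timeout error  | Beth 


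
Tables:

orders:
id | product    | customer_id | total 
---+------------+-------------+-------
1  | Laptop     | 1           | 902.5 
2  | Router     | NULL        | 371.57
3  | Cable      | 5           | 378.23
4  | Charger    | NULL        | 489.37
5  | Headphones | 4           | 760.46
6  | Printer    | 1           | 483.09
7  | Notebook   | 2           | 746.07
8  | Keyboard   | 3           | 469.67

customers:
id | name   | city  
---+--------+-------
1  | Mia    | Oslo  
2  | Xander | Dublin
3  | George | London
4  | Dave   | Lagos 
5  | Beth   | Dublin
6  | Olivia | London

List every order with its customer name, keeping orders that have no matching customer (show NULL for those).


LEFT JOIN keeps every row from orders (the left table); where customer_id has no match in customers, the customer columns become NULL. Walk through each order:
  - order 1 (Laptop): customer_id=1 -> matches Mia
  - order 2 (Router): customer_id=NULL, no match -> kept with NULL
  - order 3 (Cable): customer_id=5 -> matches Beth
  - order 4 (Charger): customer_id=NULL, no match -> kept with NULL
  - order 5 (Headphones): customer_id=4 -> matches Dave
  - order 6 (Printer): customer_id=1 -> matches Mia
  - order 7 (Notebook): customer_id=2 -> matches Xander
  - order 8 (Keyboard): customer_id=3 -> matches George
All 8 rows appear; 2 have NULL customer.

SQL:
SELECT a.product, b.name AS customer
FROM orders a
LEFT JOIN customers b ON a.customer_id = b.id

Result:
product    | customer
-----------+---------
Laptop     | Mia     
Router     | NULL    
Cable      | Beth    
Charger    | NULL    
Headphones | Dave    
Printer    | Mia     
Notebook   | Xander  
Keyboard   | George  


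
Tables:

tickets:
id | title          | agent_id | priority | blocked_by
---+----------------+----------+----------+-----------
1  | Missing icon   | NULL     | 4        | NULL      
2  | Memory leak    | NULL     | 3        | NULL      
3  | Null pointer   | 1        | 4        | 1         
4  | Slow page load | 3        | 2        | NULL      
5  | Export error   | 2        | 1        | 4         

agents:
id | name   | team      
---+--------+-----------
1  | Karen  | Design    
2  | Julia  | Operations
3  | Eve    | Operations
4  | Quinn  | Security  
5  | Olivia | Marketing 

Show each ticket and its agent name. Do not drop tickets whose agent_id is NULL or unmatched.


LEFT JOIN keeps every row from tickets (the left table); where agent_id has no match in agents, the agent columns become NULL. Walk through each ticket:
  - ticket 1 (Missing icon): agent_id=NULL, no match -> kept with NULL
  - ticket 2 (Memory leak): agent_id=NULL, no match -> kept with NULL
  - ticket 3 (Null pointer): agent_id=1 -> matches Karen
  - ticket 4 (Slow page load): agent_id=3 -> matches Eve
  - ticket 5 (Export error): agent_id=2 -> matches Julia
All 5 rows appear; 2 have NULL agent.

SQL:
SELECT a.title, b.name AS agent
FROM tickets a
LEFT JOIN agents b ON a.agent_id = b.id

Result:
title          | agent
---------------+------
Missing icon   | NULL 
Memory leak    | NULL 
Null pointer   | Karen
Slow page load | Eve  
Export error   | Julia


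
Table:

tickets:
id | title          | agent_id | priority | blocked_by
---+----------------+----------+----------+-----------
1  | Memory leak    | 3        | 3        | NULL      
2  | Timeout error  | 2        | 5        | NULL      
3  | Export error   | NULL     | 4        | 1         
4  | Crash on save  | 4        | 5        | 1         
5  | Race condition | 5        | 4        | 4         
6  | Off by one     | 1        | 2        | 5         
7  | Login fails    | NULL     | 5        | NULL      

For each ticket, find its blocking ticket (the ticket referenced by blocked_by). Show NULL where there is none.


This is a self-join: tickets is joined to a second copy of itself, matching each row's blocked_by to another row's id. Use LEFT JOIN so rows with blocked_by=NULL are kept.
  - ticket 1 (Memory leak): blocked_by=NULL -> NULL
  - ticket 2 (Timeout error): blocked_by=NULL -> NULL
  - ticket 3 (Export error): blocked_by=1 -> Memory leak
  - ticket 4 (Crash on save): blocked_by=1 -> Memory leak
  - ticket 5 (Race condition): blocked_by=4 -> Crash on save
  - ticket 6 (Off by one): blocked_by=5 -> Race condition
  - ticket 7 (Login fails): blocked_by=NULL -> NULL

SQL:
SELECT a.title AS item, b.title AS blocked_by
FROM tickets a
LEFT JOIN tickets b ON a.blocked_by = b.id

Result:
item           | blocked_by    
---------------+---------------
Memory leak    | NULL          
Timeout error  | NULL          
Export error   | Memory leak   
Crash on save  | Memory leak   
Race condition | Crash on save 
Off by one     | Race condition
Login fails    | NULL          


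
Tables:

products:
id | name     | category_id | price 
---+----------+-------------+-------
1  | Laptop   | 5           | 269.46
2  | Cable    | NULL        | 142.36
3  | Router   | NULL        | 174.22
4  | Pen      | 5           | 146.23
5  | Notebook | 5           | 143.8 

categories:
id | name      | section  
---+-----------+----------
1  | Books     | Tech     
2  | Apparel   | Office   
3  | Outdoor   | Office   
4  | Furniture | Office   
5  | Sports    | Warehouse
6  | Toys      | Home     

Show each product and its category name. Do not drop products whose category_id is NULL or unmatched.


LEFT JOIN keeps every row from products (the left table); where category_id has no match in categories, the category columns become NULL. Walk through each product:
  - product 1 (Laptop): category_id=5 -> matches Sports
  - product 2 (Cable): category_id=NULL, no match -> kept with NULL
  - product 3 (Router): category_id=NULL, no match -> kept with NULL
  - product 4 (Pen): category_id=5 -> matches Sports
  - product 5 (Notebook): category_id=5 -> matches Sports
All 5 rows appear; 2 have NULL category.

SQL:
SELECT a.name, b.name AS category
FROM products a
LEFT JOIN categories b ON a.category_id = b.id

Result:
name     | category
---------+---------
Laptop   | Sports  
Cable    | NULL    
Router   | NULL    
Pen      | Sports  
Notebook | Sports  


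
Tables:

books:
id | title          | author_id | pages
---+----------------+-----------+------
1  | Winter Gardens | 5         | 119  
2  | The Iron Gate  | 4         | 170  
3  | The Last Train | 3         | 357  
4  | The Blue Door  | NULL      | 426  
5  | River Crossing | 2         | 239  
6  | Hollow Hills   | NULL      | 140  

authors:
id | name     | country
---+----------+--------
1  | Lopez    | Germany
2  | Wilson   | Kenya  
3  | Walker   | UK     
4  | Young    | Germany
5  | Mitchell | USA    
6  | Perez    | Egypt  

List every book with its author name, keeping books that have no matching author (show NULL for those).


LEFT JOIN keeps every row from books (the left table); where author_id has no match in authors, the author columns become NULL. Walk through each book:
  - book 1 (Winter Gardens): author_id=5 -> matches Mitchell
  - book 2 (The Iron Gate): author_id=4 -> matches Young
  - book 3 (The Last Train): author_id=3 -> matches Walker
  - book 4 (The Blue Door): author_id=NULL, no match -> kept with NULL
  - book 5 (River Crossing): author_id=2 -> matches Wilson
  - book 6 (Hollow Hills): author_id=NULL, no match -> kept with NULL
All 6 rows appear; 2 have NULL author.

SQL:
SELECT a.title, b.name AS author
FROM books a
LEFT JOIN authors b ON a.author_id = b.id

Result:
title          | author  
---------------+---------
Winter Gardens | Mitchell
The Iron Gate  | Young   
The Last Train | Walker  
The Blue Door  | NULL    
River Crossing | Wilson  
Hollow Hills   | NULL    


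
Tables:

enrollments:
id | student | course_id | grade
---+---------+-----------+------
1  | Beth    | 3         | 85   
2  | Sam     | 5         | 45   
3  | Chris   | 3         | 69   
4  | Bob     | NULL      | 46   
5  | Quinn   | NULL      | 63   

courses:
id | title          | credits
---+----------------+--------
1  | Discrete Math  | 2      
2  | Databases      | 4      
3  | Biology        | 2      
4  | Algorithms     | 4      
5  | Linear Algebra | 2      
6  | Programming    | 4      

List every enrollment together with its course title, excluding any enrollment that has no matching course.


INNER JOIN keeps only enrollments rows whose course_id matches an id in courses. Walk through each enrollment:
  - enrollment 1 (Beth): course_id=3 -> matches Biology
  - enrollment 2 (Sam): course_id=5 -> matches Linear Algebra
  - enrollment 3 (Chris): course_id=3 -> matches Biology
  - enrollment 4 (Bob): course_id=NULL, no match -> dropped
  - enrollment 5 (Quinn): course_id=NULL, no match -> dropped
So 2 of 5 rows are dropped.

SQL:
SELECT a.student, b.title AS course
FROM enrollments a
INNER JOIN courses b ON a.course_id = b.id

Result:
student | course        
--------+---------------
Beth    | Biology       
Sam     | Linear Algebra
Chris   | Biology       


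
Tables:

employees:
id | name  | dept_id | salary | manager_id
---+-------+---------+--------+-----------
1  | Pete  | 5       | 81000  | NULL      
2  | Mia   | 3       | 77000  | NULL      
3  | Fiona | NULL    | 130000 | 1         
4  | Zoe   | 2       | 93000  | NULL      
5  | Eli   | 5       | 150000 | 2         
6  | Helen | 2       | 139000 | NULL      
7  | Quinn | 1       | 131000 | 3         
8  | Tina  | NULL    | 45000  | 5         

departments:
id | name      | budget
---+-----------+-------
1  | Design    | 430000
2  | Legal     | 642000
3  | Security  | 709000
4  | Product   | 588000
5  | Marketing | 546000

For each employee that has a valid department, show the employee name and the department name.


INNER JOIN keeps only employees rows whose dept_id matches an id in departments. Walk through each employee:
  - employee 1 (Pete): dept_id=5 -> matches Marketing
  - employee 2 (Mia): dept_id=3 -> matches Security
  - employee 3 (Fiona): dept_id=NULL, no match -> dropped
  - employee 4 (Zoe): dept_id=2 -> matches Legal
  - employee 5 (Eli): dept_id=5 -> matches Marketing
  - employee 6 (Helen): dept_id=2 -> matches Legal
  - employee 7 (Quinn): dept_id=1 -> matches Design
  - employee 8 (Tina): dept_id=NULL, no match -> dropped
So 2 of 8 rows are dropped.

SQL:
SELECT a.name, b.name AS department
FROM employees a
INNER JOIN departments b ON a.dept_id = b.id

Result:
name  | department
------+-----------
Pete  | Marketing 
Mia   | Security  
Zoe   | Legal     
Eli   | Marketing 
Helen | Legal     
Quinn | Design    


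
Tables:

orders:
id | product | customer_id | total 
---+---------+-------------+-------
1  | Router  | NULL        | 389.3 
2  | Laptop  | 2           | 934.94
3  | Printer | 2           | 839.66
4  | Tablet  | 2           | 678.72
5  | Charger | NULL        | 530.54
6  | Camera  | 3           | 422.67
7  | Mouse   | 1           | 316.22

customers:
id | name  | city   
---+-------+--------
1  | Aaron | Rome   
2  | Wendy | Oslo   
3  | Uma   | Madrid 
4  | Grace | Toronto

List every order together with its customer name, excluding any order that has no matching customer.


INNER JOIN keeps only orders rows whose customer_id matches an id in customers. Walk through each order:
  - order 1 (Router): customer_id=NULL, no match -> dropped
  - order 2 (Laptop): customer_id=2 -> matches Wendy
  - order 3 (Printer): customer_id=2 -> matches Wendy
  - order 4 (Tablet): customer_id=2 -> matches Wendy
  - order 5 (Charger): customer_id=NULL, no match -> dropped
  - order 6 (Camera): customer_id=3 -> matches Uma
  - order 7 (Mouse): customer_id=1 -> matches Aaron
So 2 of 7 rows are dropped.

SQL:
SELECT a.product, b.name AS customer
FROM orders a
INNER JOIN customers b ON a.customer_id = b.id

Result:
product | customer
--------+---------
Laptop  | Wendy   
Printer | Wendy   
Tablet  | Wendy   
Camera  | Uma     
Mouse   | Aaron   


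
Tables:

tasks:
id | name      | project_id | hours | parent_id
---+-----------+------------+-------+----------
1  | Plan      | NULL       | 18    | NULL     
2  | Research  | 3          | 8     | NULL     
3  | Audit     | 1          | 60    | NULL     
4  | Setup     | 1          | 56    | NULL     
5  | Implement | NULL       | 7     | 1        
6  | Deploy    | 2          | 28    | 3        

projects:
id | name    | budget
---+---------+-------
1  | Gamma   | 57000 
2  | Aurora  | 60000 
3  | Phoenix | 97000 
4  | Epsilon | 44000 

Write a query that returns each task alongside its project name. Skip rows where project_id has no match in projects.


INNER JOIN keeps only tasks rows whose project_id matches an id in projects. Walk through each task:
  - task 1 (Plan): project_id=NULL, no match -> dropped
  - task 2 (Research): project_id=3 -> matches Phoenix
  - task 3 (Audit): project_id=1 -> matches Gamma
  - task 4 (Setup): project_id=1 -> matches Gamma
  - task 5 (Implement): project_id=NULL, no match -> dropped
  - task 6 (Deploy): project_id=2 -> matches Aurora
So 2 of 6 rows are dropped.

SQL:
SELECT a.name, b.name AS project
FROM tasks a
INNER JOIN projects b ON a.project_id = b.id

Result:
name     | project
---------+--------
Research | Phoenix
Audit    | Gamma  
Setup    | Gamma  
Deploy   | Aurora 


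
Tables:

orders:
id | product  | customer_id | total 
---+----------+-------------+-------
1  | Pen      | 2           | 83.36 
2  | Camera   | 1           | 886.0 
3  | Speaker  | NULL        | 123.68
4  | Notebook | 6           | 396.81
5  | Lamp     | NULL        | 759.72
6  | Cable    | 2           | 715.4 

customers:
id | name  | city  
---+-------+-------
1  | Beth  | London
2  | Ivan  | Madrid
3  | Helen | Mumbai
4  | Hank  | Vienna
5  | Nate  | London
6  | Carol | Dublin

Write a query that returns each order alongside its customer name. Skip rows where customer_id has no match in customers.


INNER JOIN keeps only orders rows whose customer_id matches an id in customers. Walk through each order:
  - order 1 (Pen): customer_id=2 -> matches Ivan
  - order 2 (Camera): customer_id=1 -> matches Beth
  - order 3 (Speaker): customer_id=NULL, no match -> dropped
  - order 4 (Notebook): customer_id=6 -> matches Carol
  - order 5 (Lamp): customer_id=NULL, no match -> dropped
  - order 6 (Cable): customer_id=2 -> matches Ivan
So 2 of 6 rows are dropped.

SQL:
SELECT a.product, b.name AS customer
FROM orders a
INNER JOIN customers b ON a.customer_id = b.id

Result:
product  | customer
---------+---------
Pen      | Ivan    
Camera   | Beth    
Notebook | Carol   
Cable    | Ivan    


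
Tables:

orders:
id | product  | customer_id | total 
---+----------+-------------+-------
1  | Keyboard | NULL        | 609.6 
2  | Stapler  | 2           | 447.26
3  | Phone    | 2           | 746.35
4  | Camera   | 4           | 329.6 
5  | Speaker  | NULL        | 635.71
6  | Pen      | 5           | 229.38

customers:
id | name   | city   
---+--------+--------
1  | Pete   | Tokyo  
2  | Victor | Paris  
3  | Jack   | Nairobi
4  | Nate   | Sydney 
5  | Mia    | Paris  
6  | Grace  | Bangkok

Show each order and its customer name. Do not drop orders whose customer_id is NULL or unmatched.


LEFT JOIN keeps every row from orders (the left table); where customer_id has no match in customers, the customer columns become NULL. Walk through each order:
  - order 1 (Keyboard): customer_id=NULL, no match -> kept with NULL
  - order 2 (Stapler): customer_id=2 -> matches Victor
  - order 3 (Phone): customer_id=2 -> matches Victor
  - order 4 (Camera): customer_id=4 -> matches Nate
  - order 5 (Speaker): customer_id=NULL, no match -> kept with NULL
  - order 6 (Pen): customer_id=5 -> matches Mia
All 6 rows appear; 2 have NULL customer.

SQL:
SELECT a.product, b.name AS customer
FROM orders a
LEFT JOIN customers b ON a.customer_id = b.id

Result:
product  | customer
---------+---------
Keyboard | NULL    
Stapler  | Victor  
Phone    | Victor  
Camera   | Nate    
Speaker  | NULL    
Pen      | Mia     


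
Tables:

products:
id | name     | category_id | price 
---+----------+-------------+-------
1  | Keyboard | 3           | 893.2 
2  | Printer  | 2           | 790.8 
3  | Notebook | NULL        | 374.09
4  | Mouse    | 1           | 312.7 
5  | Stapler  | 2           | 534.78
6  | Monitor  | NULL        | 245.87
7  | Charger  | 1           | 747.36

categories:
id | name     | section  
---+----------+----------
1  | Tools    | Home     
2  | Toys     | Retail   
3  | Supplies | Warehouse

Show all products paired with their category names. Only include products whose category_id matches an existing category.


INNER JOIN keeps only products rows whose category_id matches an id in categories. Walk through each product:
  - product 1 (Keyboard): category_id=3 -> matches Supplies
  - product 2 (Printer): category_id=2 -> matches Toys
  - product 3 (Notebook): category_id=NULL, no match -> dropped
  - product 4 (Mouse): category_id=1 -> matches Tools
  - product 5 (Stapler): category_id=2 -> matches Toys
  - product 6 (Monitor): category_id=NULL, no match -> dropped
  - product 7 (Charger): category_id=1 -> matches Tools
So 2 of 7 rows are dropped.

SQL:
SELECT a.name, b.name AS category
FROM products a
INNER JOIN categories b ON a.category_id = b.id

Result:
name     | category
---------+---------
Keyboard | Supplies
Printer  | Toys    
Mouse    | Tools   
Stapler  | Toys    
Charger  | Tools   


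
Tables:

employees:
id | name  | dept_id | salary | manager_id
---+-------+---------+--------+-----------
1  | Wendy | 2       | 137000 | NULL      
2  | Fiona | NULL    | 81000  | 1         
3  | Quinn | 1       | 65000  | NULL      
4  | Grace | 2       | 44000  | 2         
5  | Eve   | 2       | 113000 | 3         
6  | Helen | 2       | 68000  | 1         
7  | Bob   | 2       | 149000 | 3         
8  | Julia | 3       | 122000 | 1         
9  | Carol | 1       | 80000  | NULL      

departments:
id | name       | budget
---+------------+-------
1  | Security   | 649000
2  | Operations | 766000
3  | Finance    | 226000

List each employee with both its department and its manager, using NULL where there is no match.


Two LEFT JOINs from the same base table employees: one to departments via dept_id, one to employees itself via manager_id. Both are LEFT so every employee is preserved.
Match against departments:
  - employee 1 (Wendy): dept_id=2 -> matches Operations
  - employee 2 (Fiona): dept_id=NULL, no match -> kept with NULL
  - employee 3 (Quinn): dept_id=1 -> matches Security
  - employee 4 (Grace): dept_id=2 -> matches Operations
  - employee 5 (Eve): dept_id=2 -> matches Operations
  - employee 6 (Helen): dept_id=2 -> matches Operations
  - employee 7 (Bob): dept_id=2 -> matches Operations
  - employee 8 (Julia): dept_id=3 -> matches Finance
  - employee 9 (Carol): dept_id=1 -> matches Security
Match against employees (self):
  - employee 1 (Wendy): manager_id=NULL -> NULL
  - employee 2 (Fiona): manager_id=1 -> Wendy
  - employee 3 (Quinn): manager_id=NULL -> NULL
  - employee 4 (Grace): manager_id=2 -> Fiona
  - employee 5 (Eve): manager_id=3 -> Quinn
  - employee 6 (Helen): manager_id=1 -> Wendy
  - employee 7 (Bob): manager_id=3 -> Quinn
  - employee 8 (Julia): manager_id=1 -> Wendy
  - employee 9 (Carol): manager_id=NULL -> NULL

SQL:
SELECT a.name, b.name AS department, c.name AS manager
FROM employees a
LEFT JOIN departments b ON a.dept_id = b.id
LEFT JOIN employees c ON a.manager_id = c.id

Result:
name  | department | manager
------+------------+--------
Wendy | Operations | NULL   
Fiona | NULL       | Wendy  
Quinn | Security   | NULL   
Grace | Operations | Fiona  
Eve   | Operations | Quinn  
Helen | Operations | Wendy  
Bob   | Operations | Quinn  
Julia | Finance    | Wendy  
Carol | Security   | NULL   


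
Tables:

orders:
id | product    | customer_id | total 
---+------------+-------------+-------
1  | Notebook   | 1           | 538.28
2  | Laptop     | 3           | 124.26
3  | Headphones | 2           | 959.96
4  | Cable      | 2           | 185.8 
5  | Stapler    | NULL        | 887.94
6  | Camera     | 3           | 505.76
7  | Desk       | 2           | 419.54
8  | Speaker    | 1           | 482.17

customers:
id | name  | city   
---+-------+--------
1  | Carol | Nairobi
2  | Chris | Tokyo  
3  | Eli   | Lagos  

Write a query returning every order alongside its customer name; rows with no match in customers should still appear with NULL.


LEFT JOIN keeps every row from orders (the left table); where customer_id has no match in customers, the customer columns become NULL. Walk through each order:
  - order 1 (Notebook): customer_id=1 -> matches Carol
  - order 2 (Laptop): customer_id=3 -> matches Eli
  - order 3 (Headphones): customer_id=2 -> matches Chris
  - order 4 (Cable): customer_id=2 -> matches Chris
  - order 5 (Stapler): customer_id=NULL, no match -> kept with NULL
  - order 6 (Camera): customer_id=3 -> matches Eli
  - order 7 (Desk): customer_id=2 -> matches Chris
  - order 8 (Speaker): customer_id=1 -> matches Carol
All 8 rows appear; 1 has NULL customer.

SQL:
SELECT a.product, b.name AS customer
FROM orders a
LEFT JOIN customers b ON a.customer_id = b.id

Result:
product    | customer
-----------+---------
Notebook   | Carol   
Laptop     | Eli     
Headphones | Chris   
Cable      | Chris   
Stapler    | NULL    
Camera     | Eli     
Desk       | Chris   
Speaker    | Carol   


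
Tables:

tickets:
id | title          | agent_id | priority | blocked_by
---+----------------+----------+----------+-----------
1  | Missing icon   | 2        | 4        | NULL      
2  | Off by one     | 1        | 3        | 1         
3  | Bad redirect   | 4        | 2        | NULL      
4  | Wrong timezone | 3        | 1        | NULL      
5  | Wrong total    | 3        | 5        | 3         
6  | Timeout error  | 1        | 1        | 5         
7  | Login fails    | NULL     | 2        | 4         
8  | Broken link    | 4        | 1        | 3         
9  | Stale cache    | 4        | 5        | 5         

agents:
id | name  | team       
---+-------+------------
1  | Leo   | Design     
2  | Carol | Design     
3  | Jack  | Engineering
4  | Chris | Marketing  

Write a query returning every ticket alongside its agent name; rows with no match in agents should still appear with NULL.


LEFT JOIN keeps every row from tickets (the left table); where agent_id has no match in agents, the agent columns become NULL. Walk through each ticket:
  - ticket 1 (Missing icon): agent_id=2 -> matches Carol
  - ticket 2 (Off by one): agent_id=1 -> matches Leo
  - ticket 3 (Bad redirect): agent_id=4 -> matches Chris
  - ticket 4 (Wrong timezone): agent_id=3 -> matches Jack
  - ticket 5 (Wrong total): agent_id=3 -> matches Jack
  - ticket 6 (Timeout error): agent_id=1 -> matches Leo
  - ticket 7 (Login fails): agent_id=NULL, no match -> kept with NULL
  - ticket 8 (Broken link): agent_id=4 -> matches Chris
  - ticket 9 (Stale cache): agent_id=4 -> matches Chris
All 9 rows appear; 1 has NULL agent.

SQL:
SELECT a.title, b.name AS agent
FROM tickets a
LEFT JOIN agents b ON a.agent_id = b.id

Result:
title          | agent
---------------+------
Missing icon   | Carol
Off by one     | Leo  
Bad redirect   | Chris
Wrong timezone | Jack 
Wrong total    | Jack 
Timeout error  | Leo  
Login fails    | NULL 
Broken link    | Chris
Stale cache    | Chris


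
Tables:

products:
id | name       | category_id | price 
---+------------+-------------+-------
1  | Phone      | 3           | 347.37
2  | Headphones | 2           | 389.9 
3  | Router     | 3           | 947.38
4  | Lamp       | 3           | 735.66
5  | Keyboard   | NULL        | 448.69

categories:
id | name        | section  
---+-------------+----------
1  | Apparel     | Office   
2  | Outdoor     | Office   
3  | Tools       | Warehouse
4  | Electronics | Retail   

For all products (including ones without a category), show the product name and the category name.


LEFT JOIN keeps every row from products (the left table); where category_id has no match in categories, the category columns become NULL. Walk through each product:
  - product 1 (Phone): category_id=3 -> matches Tools
  - product 2 (Headphones): category_id=2 -> matches Outdoor
  - product 3 (Router): category_id=3 -> matches Tools
  - product 4 (Lamp): category_id=3 -> matches Tools
  - product 5 (Keyboard): category_id=NULL, no match -> kept with NULL
All 5 rows appear; 1 has NULL category.

SQL:
SELECT a.name, b.name AS category
FROM products a
LEFT JOIN categories b ON a.category_id = b.id

Result:
name       | category
-----------+---------
Phone      | Tools   
Headphones | Outdoor 
Router     | Tools   
Lamp       | Tools   
Keyboard   | NULL    


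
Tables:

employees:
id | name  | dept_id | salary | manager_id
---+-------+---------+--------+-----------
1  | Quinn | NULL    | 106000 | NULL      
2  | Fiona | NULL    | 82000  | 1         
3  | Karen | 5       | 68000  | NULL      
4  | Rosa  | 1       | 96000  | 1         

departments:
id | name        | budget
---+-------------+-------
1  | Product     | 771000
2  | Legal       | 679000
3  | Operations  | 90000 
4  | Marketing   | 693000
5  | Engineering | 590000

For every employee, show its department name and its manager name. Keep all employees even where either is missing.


Two LEFT JOINs from the same base table employees: one to departments via dept_id, one to employees itself via manager_id. Both are LEFT so every employee is preserved.
Match against departments:
  - employee 1 (Quinn): dept_id=NULL, no match -> kept with NULL
  - employee 2 (Fiona): dept_id=NULL, no match -> kept with NULL
  - employee 3 (Karen): dept_id=5 -> matches Engineering
  - employee 4 (Rosa): dept_id=1 -> matches Product
Match against employees (self):
  - employee 1 (Quinn): manager_id=NULL -> NULL
  - employee 2 (Fiona): manager_id=1 -> Quinn
  - employee 3 (Karen): manager_id=NULL -> NULL
  - employee 4 (Rosa): manager_id=1 -> Quinn

SQL:
SELECT a.name, b.name AS department, c.name AS manager
FROM employees a
LEFT JOIN departments b ON a.dept_id = b.id
LEFT JOIN employees c ON a.manager_id = c.id

Result:
name  | department  | manager
------+-------------+--------
Quinn | NULL        | NULL   
Fiona | NULL        | Quinn  
Karen | Engineering | NULL   
Rosa  | Product     | Quinn  


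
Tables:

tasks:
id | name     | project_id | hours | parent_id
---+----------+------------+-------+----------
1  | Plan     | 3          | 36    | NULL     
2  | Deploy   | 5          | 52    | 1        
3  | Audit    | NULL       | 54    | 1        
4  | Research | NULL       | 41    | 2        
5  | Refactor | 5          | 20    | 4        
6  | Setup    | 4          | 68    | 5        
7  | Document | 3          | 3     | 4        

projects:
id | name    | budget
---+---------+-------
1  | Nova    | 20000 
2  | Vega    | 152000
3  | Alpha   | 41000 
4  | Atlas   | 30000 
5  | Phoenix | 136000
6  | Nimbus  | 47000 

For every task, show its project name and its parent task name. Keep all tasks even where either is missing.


Two LEFT JOINs from the same base table tasks: one to projects via project_id, one to tasks itself via parent_id. Both are LEFT so every task is preserved.
Match against projects:
  - task 1 (Plan): project_id=3 -> matches Alpha
  - task 2 (Deploy): project_id=5 -> matches Phoenix
  - task 3 (Audit): project_id=NULL, no match -> kept with NULL
  - task 4 (Research): project_id=NULL, no match -> kept with NULL
  - task 5 (Refactor): project_id=5 -> matches Phoenix
  - task 6 (Setup): project_id=4 -> matches Atlas
  - task 7 (Document): project_id=3 -> matches Alpha
Match against tasks (self):
  - task 1 (Plan): parent_id=NULL -> NULL
  - task 2 (Deploy): parent_id=1 -> Plan
  - task 3 (Audit): parent_id=1 -> Plan
  - task 4 (Research): parent_id=2 -> Deploy
  - task 5 (Refactor): parent_id=4 -> Research
  - task 6 (Setup): parent_id=5 -> Refactor
  - task 7 (Document): parent_id=4 -> Research

SQL:
SELECT a.name, b.name AS project, c.name AS parent
FROM tasks a
LEFT JOIN projects b ON a.project_id = b.id
LEFT JOIN tasks c ON a.parent_id = c.id

Result:
name     | project | parent  
---------+---------+---------
Plan     | Alpha   | NULL    
Deploy   | Phoenix | Plan    
Audit    | NULL    | Plan    
Research | NULL    | Deploy  
Refactor | Phoenix | Research
Setup    | Atlas   | Refactor
Document | Alpha   | Research


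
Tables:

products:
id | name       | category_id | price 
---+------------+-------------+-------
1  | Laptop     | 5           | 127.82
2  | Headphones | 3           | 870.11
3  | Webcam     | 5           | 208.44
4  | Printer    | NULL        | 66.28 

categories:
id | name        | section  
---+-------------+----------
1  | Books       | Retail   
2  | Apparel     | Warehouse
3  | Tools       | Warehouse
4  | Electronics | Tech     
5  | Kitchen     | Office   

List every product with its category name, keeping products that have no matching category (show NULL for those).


LEFT JOIN keeps every row from products (the left table); where category_id has no match in categories, the category columns become NULL. Walk through each product:
  - product 1 (Laptop): category_id=5 -> matches Kitchen
  - product 2 (Headphones): category_id=3 -> matches Tools
  - product 3 (Webcam): category_id=5 -> matches Kitchen
  - product 4 (Printer): category_id=NULL, no match -> kept with NULL
All 4 rows appear; 1 has NULL category.

SQL:
SELECT a.name, b.name AS category
FROM products a
LEFT JOIN categories b ON a.category_id = b.id

Result:
name       | category
-----------+---------
Laptop     | Kitchen 
Headphones | Tools   
Webcam     | Kitchen 
Printer    | NULL    


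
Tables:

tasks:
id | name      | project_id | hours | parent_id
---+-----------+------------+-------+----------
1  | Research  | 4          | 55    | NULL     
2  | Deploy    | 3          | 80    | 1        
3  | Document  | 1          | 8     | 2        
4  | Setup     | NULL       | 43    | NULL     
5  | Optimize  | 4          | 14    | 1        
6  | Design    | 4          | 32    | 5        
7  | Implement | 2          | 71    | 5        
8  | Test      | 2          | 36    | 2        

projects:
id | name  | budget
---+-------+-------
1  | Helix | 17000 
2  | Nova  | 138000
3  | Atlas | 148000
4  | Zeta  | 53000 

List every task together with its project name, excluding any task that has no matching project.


INNER JOIN keeps only tasks rows whose project_id matches an id in projects. Walk through each task:
  - task 1 (Research): project_id=4 -> matches Zeta
  - task 2 (Deploy): project_id=3 -> matches Atlas
  - task 3 (Document): project_id=1 -> matches Helix
  - task 4 (Setup): project_id=NULL, no match -> dropped
  - task 5 (Optimize): project_id=4 -> matches Zeta
  - task 6 (Design): project_id=4 -> matches Zeta
  - task 7 (Implement): project_id=2 -> matches Nova
  - task 8 (Test): project_id=2 -> matches Nova
So 1 of 8 rows is dropped.

SQL:
SELECT a.name, b.name AS project
FROM tasks a
INNER JOIN projects b ON a.project_id = b.id

Result:
name      | project
----------+--------
Research  | Zeta   
Deploy    | Atlas  
Document  | Helix  
Optimize  | Zeta   
Design    | Zeta   
Implement | Nova   
Test      | Nova   
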